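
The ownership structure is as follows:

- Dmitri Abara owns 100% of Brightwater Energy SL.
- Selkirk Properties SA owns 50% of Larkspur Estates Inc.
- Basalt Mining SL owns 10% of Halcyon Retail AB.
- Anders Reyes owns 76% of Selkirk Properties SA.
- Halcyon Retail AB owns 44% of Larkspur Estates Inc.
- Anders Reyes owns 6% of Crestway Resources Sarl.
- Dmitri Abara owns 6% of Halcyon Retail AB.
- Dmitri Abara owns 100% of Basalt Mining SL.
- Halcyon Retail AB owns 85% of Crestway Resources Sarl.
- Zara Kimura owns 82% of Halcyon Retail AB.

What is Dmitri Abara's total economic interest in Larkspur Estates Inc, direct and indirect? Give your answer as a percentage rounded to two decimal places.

7.04%

Dmitri reaches Larkspur along 2 paths.
Via Halcyon: 6% × 44% = 2.64%.
Via Basalt → Halcyon: 100% × 10% × 44% = 4.4%.
Total: 2.64% + 4.4% = 7.04%.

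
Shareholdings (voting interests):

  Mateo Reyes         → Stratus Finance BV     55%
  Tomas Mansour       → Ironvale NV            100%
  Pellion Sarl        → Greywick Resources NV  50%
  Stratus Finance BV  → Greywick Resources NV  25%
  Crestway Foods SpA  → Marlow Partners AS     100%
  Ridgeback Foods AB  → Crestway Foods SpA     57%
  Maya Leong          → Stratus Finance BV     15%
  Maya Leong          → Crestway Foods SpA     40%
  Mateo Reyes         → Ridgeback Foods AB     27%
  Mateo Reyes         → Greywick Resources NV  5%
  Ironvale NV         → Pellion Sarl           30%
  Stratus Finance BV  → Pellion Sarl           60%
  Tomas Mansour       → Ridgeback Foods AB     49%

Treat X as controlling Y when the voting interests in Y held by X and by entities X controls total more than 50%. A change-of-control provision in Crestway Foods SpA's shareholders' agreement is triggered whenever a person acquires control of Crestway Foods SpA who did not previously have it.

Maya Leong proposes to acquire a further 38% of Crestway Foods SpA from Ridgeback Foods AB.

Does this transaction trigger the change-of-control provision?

Yes

The purchase adds only to Maya's holdings (Ridgeback's stake shrinks), so Maya is the only person who could newly come to control Crestway.
Maya's largest direct stake is 40% in Crestway, which does not meet the threshold, so Maya controls no company.
In Crestway, Maya's side holds only 40%, not > 50%.
So before the transaction, Maya does not control Crestway.
After the purchase, Maya's direct stake in Crestway rises to 40% + 38% = 78%, and Ridgeback's stake falls to 19%.
Maya holds 78% of Crestway, so Maya controls Crestway.
Maya did not control Crestway before and does after, so the clause is triggered.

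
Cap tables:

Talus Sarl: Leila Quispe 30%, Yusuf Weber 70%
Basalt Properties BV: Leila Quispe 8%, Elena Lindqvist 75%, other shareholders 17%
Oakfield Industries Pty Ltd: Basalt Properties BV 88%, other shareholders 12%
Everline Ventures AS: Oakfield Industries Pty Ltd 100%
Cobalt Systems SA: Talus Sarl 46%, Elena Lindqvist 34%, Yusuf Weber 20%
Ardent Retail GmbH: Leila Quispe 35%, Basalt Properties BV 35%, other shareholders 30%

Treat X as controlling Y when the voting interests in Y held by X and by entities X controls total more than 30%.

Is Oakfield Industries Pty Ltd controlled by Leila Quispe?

Leila holds 35% of Ardent, so Leila controls Ardent.
Neither Leila nor any entity Leila controls holds any voting interest in Oakfield.
So Leila does not control Oakfield.

No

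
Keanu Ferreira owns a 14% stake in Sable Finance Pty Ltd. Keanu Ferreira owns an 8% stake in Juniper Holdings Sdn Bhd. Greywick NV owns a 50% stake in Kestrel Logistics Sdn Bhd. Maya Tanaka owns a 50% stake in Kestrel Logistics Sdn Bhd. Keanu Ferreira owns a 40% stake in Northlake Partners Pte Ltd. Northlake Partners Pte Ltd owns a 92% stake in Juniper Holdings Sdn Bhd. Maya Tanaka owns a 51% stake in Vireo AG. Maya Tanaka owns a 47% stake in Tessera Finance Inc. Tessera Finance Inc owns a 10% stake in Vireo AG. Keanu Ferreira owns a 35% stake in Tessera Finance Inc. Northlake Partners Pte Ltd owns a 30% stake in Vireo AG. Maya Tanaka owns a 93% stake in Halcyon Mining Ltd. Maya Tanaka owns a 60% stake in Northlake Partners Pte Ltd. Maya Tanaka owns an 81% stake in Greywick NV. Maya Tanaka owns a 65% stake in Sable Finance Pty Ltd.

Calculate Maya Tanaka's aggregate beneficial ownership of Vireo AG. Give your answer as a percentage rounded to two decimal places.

Maya reaches Vireo along 3 paths.
Via Northlake: 60% × 30% = 18%.
Direct stake: 51% = 51%.
Via Tessera: 47% × 10% = 4.7%.
Total: 18% + 51% + 4.7% = 73.7%.
Rounded: 73.70%.

73.70%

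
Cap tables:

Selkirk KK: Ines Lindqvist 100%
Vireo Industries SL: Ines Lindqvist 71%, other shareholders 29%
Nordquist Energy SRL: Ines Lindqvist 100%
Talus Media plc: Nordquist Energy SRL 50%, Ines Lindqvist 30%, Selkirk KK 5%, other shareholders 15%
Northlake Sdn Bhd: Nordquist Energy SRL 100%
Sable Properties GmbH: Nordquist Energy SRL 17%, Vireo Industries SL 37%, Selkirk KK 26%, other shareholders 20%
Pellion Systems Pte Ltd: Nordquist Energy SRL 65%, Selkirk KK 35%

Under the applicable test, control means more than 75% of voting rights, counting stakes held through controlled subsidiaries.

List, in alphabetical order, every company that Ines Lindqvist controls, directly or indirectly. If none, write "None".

Ines holds 100% of Selkirk, so Ines controls Selkirk.
Ines holds 100% of Nordquist, so Ines controls Nordquist.
Nordquist and Ines and Selkirk together hold 50% + 30% + 5% = 85% of Talus, so Ines controls Talus.
Nordquist holds 100% of Northlake, so Ines controls Northlake.
Nordquist and Selkirk together hold 65% + 35% = 100% of Pellion, so Ines controls Pellion.
No other company's threshold is met.

Nordquist Energy SRL, Northlake Sdn Bhd, Pellion Systems Pte Ltd, Selkirk KK, Talus Media plc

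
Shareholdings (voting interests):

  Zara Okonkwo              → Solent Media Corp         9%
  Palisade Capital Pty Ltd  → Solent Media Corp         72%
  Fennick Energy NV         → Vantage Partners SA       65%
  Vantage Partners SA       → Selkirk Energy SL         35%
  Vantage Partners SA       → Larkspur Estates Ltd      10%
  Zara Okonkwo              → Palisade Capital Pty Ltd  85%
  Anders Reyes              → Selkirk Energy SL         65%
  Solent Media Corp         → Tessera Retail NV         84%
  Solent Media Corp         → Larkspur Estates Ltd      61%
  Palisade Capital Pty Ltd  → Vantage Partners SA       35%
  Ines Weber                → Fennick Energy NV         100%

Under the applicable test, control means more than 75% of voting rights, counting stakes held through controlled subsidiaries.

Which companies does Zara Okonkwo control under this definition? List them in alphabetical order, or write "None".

Zara holds 85% of Palisade, so Zara controls Palisade.
Zara and Palisade together hold 9% + 72% = 81% of Solent, so Zara controls Solent.
Solent holds 84% of Tessera, so Zara controls Tessera.
No other company's threshold is met.

Palisade Capital Pty Ltd, Solent Media Corp, Tessera Retail NV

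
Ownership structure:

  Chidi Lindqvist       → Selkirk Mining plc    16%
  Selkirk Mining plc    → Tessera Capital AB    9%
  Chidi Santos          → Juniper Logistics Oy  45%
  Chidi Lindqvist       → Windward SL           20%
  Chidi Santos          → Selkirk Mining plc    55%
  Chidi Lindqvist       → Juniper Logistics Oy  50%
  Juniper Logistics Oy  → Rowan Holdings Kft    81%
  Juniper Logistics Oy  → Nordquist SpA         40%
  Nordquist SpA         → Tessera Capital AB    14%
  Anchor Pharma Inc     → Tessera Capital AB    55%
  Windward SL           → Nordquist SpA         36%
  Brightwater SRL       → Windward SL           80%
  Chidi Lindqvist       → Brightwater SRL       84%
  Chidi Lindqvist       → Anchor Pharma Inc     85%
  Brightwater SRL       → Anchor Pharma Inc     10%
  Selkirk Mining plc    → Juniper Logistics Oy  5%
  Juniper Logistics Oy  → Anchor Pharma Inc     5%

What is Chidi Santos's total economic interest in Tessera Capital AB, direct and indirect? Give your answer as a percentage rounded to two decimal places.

Chidi Santos reaches Tessera along 5 paths.
Via Selkirk → Juniper → Nordquist: 55% × 5% × 40% × 14% = 0.154%.
Via Juniper → Nordquist: 45% × 40% × 14% = 2.52%.
Via Selkirk: 55% × 9% = 4.95%.
Via Selkirk → Juniper → Anchor: 55% × 5% × 5% × 55% = 0.075625%.
Via Juniper → Anchor: 45% × 5% × 55% = 1.2375%.
Total: 0.154% + 2.52% + 4.95% + 0.075625% + 1.2375% = 8.937125%.
Rounded: 8.94%.

8.94%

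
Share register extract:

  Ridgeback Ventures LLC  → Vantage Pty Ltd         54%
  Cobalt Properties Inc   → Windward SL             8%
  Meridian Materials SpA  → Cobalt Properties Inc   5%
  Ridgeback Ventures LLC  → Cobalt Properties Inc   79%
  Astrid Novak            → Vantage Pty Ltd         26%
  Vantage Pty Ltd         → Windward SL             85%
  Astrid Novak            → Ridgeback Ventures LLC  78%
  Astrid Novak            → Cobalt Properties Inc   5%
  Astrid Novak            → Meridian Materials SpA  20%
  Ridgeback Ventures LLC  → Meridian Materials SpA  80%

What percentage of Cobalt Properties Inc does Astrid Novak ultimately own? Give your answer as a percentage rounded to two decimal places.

70.74%

Astrid reaches Cobalt along 4 paths.
Via Ridgeback → Meridian: 78% × 80% × 5% = 3.12%.
Via Meridian: 20% × 5% = 1%.
Direct stake: 5% = 5%.
Via Ridgeback: 78% × 79% = 61.62%.
Total: 3.12% + 1% + 5% + 61.62% = 70.74%.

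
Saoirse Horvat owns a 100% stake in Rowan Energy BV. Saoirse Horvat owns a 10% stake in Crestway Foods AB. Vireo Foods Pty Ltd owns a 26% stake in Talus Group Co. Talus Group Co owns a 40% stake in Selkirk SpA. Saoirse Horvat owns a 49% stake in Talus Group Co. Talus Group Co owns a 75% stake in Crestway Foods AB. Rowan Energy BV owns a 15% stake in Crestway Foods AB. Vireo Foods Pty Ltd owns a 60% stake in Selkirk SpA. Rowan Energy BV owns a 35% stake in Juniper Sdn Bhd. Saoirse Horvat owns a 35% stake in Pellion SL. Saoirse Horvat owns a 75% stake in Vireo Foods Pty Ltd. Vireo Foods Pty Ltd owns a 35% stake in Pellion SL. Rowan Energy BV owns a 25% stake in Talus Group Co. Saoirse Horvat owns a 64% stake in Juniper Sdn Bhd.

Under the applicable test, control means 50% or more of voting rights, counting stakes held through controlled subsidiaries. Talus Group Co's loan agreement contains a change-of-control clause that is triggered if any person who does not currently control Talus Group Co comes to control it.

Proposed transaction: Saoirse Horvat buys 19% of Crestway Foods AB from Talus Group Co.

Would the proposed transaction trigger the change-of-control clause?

No

The purchase adds only to Saoirse's holdings (Talus's stake shrinks), so Saoirse is the only person who could newly come to control Talus.
Saoirse holds 75% of Vireo, so Saoirse controls Vireo.
Saoirse holds 100% of Rowan, so Saoirse controls Rowan.
Saoirse and Vireo and Rowan together hold 49% + 26% + 25% = 100% of Talus, so Saoirse controls Talus.
So Saoirse already controls Talus before the transaction.
After the purchase, Saoirse's direct stake in Crestway rises to 10% + 19% = 29%, and Talus's stake falls to 56%.
Saoirse controlled Talus already, so this is not a new person acquiring control; every other person's position is unchanged or reduced.
No new person acquires control, so the clause is not triggered.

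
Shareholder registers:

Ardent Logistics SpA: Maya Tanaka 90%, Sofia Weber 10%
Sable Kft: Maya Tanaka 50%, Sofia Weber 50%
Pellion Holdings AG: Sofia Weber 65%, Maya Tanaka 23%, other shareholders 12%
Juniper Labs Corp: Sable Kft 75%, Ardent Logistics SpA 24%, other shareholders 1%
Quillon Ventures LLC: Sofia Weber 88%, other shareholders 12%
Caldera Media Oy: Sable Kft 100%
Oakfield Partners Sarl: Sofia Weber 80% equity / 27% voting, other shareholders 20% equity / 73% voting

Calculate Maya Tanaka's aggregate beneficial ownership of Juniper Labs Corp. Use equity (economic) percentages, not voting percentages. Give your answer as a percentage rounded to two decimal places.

Maya reaches Juniper along 2 paths.
Via Sable: 50% × 75% = 37.5%.
Via Ardent: 90% × 24% = 21.6%.
Total: 37.5% + 21.6% = 59.1%.
Rounded: 59.10%.

59.10%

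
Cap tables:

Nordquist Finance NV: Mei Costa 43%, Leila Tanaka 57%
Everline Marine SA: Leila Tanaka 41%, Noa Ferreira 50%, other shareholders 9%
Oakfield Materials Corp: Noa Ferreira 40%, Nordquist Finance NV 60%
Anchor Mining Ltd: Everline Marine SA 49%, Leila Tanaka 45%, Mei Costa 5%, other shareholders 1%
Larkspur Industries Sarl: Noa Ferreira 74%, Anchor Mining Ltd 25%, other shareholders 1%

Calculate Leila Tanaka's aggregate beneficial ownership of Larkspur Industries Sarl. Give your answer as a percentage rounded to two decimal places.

16.27%

Leila reaches Larkspur along 2 paths.
Via Everline → Anchor: 41% × 49% × 25% = 5.0225%.
Via Anchor: 45% × 25% = 11.25%.
Total: 5.0225% + 11.25% = 16.2725%.
Rounded: 16.27%.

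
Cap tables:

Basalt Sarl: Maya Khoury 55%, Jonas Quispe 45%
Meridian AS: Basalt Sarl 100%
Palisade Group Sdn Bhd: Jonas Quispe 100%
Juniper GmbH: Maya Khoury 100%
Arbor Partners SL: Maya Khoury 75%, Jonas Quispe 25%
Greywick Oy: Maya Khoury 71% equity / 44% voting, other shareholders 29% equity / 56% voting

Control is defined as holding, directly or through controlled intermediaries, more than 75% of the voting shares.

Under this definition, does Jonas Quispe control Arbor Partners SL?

No

Jonas holds 100% of Palisade, so Jonas controls Palisade.
In Arbor, Jonas's side holds only 25%, not > 75%.
So Jonas does not control Arbor.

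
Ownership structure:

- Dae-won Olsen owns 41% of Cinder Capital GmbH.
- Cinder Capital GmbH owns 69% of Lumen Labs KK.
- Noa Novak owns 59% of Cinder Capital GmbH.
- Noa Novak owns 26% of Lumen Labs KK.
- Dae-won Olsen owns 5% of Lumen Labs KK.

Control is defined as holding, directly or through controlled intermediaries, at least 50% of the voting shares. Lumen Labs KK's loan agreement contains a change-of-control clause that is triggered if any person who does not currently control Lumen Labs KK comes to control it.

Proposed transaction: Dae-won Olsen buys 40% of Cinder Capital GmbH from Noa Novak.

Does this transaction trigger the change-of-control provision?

The purchase adds only to Dae-won's holdings (Noa's stake shrinks), so Dae-won is the only person who could newly come to control Lumen.
Dae-won's largest direct stake is 41% in Cinder, which does not meet the threshold, so Dae-won controls no company.
In Lumen, Dae-won's side holds only 5%, not ≥ 50%.
So before the transaction, Dae-won does not control Lumen.
After the purchase, Dae-won's direct stake in Cinder rises to 41% + 40% = 81%, and Noa's stake falls to 19%.
Dae-won holds 81% of Cinder, so Dae-won controls Cinder.
Cinder and Dae-won together hold 69% + 5% = 74% of Lumen, so Dae-won controls Lumen.
Dae-won did not control Lumen before and does after, so the clause is triggered.

Yes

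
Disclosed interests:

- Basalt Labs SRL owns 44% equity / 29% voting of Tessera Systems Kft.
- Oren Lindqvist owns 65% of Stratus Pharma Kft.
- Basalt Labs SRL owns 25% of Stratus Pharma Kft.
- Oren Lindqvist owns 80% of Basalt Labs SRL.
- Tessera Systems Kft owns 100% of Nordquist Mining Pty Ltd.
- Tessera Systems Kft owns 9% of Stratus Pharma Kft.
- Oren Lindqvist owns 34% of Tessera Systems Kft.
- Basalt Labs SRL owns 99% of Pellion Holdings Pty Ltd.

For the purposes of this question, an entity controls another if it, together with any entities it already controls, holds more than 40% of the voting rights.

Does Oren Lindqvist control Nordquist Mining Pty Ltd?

Oren holds 80% of Basalt, so Oren controls Basalt.
Oren and Basalt together hold 34% + 29% = 63% of Tessera, so Oren controls Tessera.
Tessera holds 100% of Nordquist, so Oren controls Nordquist.

Yes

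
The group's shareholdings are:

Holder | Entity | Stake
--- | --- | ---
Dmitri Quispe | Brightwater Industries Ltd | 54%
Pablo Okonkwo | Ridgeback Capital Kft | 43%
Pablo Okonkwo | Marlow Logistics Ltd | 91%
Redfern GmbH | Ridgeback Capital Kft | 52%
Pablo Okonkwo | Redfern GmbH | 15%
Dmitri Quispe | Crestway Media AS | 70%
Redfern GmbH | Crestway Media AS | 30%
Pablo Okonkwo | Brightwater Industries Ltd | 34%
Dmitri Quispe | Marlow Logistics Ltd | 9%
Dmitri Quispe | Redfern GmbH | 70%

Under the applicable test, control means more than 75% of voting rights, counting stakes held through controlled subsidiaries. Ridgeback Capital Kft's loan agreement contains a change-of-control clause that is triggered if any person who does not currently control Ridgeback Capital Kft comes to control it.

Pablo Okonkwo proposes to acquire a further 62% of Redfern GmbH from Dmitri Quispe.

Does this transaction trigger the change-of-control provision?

The purchase adds only to Pablo's holdings (Dmitri's stake shrinks), so Pablo is the only person who could newly come to control Ridgeback.
Pablo holds 91% of Marlow, so Pablo controls Marlow.
In Ridgeback, Pablo's side holds only 43%, not > 75%.
So before the transaction, Pablo does not control Ridgeback.
After the purchase, Pablo's direct stake in Redfern rises to 15% + 62% = 77%, and Dmitri's stake falls to 8%.
Pablo holds 77% of Redfern, so Pablo controls Redfern.
Pablo and Redfern together hold 43% + 52% = 95% of Ridgeback, so Pablo controls Ridgeback.
Pablo did not control Ridgeback before and does after, so the clause is triggered.

Yes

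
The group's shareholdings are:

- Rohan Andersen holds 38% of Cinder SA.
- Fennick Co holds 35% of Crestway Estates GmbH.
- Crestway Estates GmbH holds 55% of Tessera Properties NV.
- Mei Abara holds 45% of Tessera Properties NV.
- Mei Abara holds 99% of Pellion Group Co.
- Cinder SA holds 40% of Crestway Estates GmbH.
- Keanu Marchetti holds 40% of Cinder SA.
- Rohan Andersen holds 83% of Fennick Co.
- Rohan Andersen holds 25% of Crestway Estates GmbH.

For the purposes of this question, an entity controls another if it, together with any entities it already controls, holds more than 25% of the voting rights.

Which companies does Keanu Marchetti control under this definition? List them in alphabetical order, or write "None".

Cinder SA, Crestway Estates GmbH, Tessera Properties NV

Keanu holds 40% of Cinder, so Keanu controls Cinder.
Cinder holds 40% of Crestway, so Keanu controls Crestway.
Crestway holds 55% of Tessera, so Keanu controls Tessera.
No other company's threshold is met.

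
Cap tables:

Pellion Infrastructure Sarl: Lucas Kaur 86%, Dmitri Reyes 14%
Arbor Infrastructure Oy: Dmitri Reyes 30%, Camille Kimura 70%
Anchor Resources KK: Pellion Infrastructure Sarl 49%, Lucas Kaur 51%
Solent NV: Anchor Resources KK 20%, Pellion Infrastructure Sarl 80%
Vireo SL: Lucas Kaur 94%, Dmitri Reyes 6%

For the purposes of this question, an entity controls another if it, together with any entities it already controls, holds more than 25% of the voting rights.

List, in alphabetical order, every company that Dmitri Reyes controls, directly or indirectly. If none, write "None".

Arbor Infrastructure Oy

Dmitri holds 30% of Arbor, so Dmitri controls Arbor.
No other company's threshold is met.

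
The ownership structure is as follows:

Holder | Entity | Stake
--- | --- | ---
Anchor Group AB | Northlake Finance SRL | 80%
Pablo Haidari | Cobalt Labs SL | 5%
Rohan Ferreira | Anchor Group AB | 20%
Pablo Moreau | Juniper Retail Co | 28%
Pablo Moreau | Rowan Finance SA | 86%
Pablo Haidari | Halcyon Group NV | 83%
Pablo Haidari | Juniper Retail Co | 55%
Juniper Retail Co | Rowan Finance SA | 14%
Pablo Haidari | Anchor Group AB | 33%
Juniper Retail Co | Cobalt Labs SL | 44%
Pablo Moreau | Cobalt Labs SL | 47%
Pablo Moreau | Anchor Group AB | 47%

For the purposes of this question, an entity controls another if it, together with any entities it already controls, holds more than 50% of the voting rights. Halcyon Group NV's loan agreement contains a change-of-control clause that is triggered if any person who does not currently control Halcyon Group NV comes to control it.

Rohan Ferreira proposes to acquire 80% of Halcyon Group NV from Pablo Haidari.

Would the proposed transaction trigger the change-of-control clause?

The purchase adds only to Rohan's holdings (Pablo Haidari's stake shrinks), so Rohan is the only person who could newly come to control Halcyon.
Rohan's largest direct stake is 20% in Anchor, which does not meet the threshold, so Rohan controls no company.
Neither Rohan nor any entity Rohan controls holds any voting interest in Halcyon.
So before the transaction, Rohan does not control Halcyon.
After the purchase, Rohan holds 80% of Halcyon directly, and Pablo Haidari's stake falls to 3%.
Rohan holds 80% of Halcyon, so Rohan controls Halcyon.
Rohan did not control Halcyon before and does after, so the clause is triggered.

Yes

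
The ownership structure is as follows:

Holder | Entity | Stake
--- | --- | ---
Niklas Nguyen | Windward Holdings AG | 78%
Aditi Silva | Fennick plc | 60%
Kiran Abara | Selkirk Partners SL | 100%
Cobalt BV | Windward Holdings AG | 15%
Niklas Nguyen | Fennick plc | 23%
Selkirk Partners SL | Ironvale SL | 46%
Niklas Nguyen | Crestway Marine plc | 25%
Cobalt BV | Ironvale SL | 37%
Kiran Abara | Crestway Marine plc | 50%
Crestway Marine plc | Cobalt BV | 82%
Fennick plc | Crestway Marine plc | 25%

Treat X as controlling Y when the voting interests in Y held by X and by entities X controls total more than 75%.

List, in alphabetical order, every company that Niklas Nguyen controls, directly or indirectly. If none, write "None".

Niklas holds 78% of Windward, so Niklas controls Windward.
No other company's threshold is met.

Windward Holdings AG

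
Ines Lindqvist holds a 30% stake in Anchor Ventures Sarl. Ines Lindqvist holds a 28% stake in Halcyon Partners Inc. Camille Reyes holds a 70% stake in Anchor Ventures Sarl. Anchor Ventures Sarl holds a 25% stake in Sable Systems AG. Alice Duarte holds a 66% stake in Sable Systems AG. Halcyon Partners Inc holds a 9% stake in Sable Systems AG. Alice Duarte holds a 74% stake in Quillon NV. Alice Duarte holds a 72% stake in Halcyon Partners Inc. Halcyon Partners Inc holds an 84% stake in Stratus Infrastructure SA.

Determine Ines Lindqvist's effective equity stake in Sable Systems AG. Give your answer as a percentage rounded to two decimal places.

10.02%

Ines reaches Sable along 2 paths.
Via Halcyon: 28% × 9% = 2.52%.
Via Anchor: 30% × 25% = 7.5%.
Total: 2.52% + 7.5% = 10.02%.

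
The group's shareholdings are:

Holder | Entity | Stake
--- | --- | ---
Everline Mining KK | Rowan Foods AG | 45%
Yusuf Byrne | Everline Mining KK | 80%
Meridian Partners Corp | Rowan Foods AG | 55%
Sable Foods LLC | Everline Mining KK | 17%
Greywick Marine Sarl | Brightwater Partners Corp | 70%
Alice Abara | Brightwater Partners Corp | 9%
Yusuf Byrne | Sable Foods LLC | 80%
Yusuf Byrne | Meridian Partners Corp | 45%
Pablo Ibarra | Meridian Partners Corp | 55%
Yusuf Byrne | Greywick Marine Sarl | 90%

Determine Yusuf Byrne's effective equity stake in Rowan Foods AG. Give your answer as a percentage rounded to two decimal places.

66.87%

Yusuf reaches Rowan along 3 paths.
Via Meridian: 45% × 55% = 24.75%.
Via Everline: 80% × 45% = 36%.
Via Sable → Everline: 80% × 17% × 45% = 6.12%.
Total: 24.75% + 36% + 6.12% = 66.87%.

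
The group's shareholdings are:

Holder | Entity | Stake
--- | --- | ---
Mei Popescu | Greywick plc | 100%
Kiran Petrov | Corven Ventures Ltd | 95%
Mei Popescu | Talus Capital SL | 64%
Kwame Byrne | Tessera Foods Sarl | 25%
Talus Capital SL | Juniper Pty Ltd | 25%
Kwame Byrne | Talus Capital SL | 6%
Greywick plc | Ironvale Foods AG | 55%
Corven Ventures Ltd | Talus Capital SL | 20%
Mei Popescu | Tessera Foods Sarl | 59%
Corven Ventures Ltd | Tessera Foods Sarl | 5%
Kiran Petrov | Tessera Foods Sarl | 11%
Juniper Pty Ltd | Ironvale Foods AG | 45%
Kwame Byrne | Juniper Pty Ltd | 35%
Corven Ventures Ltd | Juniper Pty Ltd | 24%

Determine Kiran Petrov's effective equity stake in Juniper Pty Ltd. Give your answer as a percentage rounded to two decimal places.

Kiran reaches Juniper along 2 paths.
Via Corven → Talus: 95% × 20% × 25% = 4.75%.
Via Corven: 95% × 24% = 22.8%.
Total: 4.75% + 22.8% = 27.55%.

27.55%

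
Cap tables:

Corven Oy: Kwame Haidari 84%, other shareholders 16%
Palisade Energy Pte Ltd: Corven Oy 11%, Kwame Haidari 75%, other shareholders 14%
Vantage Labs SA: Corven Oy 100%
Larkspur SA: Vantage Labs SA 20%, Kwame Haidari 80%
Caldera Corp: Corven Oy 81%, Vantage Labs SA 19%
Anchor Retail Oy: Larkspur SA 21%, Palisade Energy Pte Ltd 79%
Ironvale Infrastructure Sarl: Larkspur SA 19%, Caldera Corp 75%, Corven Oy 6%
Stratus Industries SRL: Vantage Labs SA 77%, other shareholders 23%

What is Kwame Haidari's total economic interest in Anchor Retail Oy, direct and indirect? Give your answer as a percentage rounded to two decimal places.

86.88%

Kwame reaches Anchor along 4 paths.
Via Corven → Vantage → Larkspur: 84% × 100% × 20% × 21% = 3.528%.
Via Larkspur: 80% × 21% = 16.8%.
Via Corven → Palisade: 84% × 11% × 79% = 7.2996%.
Via Palisade: 75% × 79% = 59.25%.
Total: 3.528% + 16.8% + 7.2996% + 59.25% = 86.8776%.
Rounded: 86.88%.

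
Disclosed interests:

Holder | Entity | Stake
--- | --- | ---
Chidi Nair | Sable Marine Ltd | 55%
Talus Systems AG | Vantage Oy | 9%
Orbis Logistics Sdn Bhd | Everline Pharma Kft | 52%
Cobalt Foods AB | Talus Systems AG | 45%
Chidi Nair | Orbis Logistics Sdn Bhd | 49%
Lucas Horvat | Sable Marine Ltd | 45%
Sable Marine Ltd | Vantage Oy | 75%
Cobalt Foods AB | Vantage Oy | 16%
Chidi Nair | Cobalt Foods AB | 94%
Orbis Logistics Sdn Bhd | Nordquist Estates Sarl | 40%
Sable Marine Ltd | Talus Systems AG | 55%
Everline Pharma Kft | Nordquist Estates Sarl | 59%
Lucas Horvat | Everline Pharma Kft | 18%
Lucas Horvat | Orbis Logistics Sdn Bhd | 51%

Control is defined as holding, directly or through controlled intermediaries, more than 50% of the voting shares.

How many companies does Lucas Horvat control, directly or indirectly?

3

Lucas holds 51% of Orbis, so Lucas controls Orbis.
Lucas and Orbis together hold 18% + 52% = 70% of Everline, so Lucas controls Everline.
Everline and Orbis together hold 59% + 40% = 99% of Nordquist, so Lucas controls Nordquist.
No other company's threshold is met.
Lucas controls 3 companies.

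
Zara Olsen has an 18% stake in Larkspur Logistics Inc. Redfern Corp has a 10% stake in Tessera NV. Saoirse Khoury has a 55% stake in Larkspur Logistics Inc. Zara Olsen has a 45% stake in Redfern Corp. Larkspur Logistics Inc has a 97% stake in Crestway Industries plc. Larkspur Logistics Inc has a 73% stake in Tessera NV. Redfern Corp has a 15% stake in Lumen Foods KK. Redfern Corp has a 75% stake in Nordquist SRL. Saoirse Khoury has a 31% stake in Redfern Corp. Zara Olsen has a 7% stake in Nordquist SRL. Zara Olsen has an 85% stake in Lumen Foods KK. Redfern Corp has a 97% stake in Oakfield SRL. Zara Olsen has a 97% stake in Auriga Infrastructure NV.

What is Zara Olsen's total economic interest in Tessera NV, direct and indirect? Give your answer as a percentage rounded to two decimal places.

17.64%

Zara reaches Tessera along 2 paths.
Via Redfern: 45% × 10% = 4.5%.
Via Larkspur: 18% × 73% = 13.14%.
Total: 4.5% + 13.14% = 17.64%.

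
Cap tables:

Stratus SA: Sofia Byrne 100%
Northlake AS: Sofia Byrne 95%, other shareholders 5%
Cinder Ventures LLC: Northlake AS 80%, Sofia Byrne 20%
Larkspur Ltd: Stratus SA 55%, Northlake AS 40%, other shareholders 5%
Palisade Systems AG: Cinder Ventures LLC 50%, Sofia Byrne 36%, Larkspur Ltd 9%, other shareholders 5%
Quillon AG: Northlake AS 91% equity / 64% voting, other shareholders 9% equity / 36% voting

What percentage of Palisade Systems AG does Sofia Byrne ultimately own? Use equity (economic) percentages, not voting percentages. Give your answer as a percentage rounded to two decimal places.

92.37%

Sofia reaches Palisade along 5 paths.
Via Northlake → Cinder: 95% × 80% × 50% = 38%.
Via Cinder: 20% × 50% = 10%.
Direct stake: 36% = 36%.
Via Stratus → Larkspur: 100% × 55% × 9% = 4.95%.
Via Northlake → Larkspur: 95% × 40% × 9% = 3.42%.
Total: 38% + 10% + 36% + 4.95% + 3.42% = 92.37%.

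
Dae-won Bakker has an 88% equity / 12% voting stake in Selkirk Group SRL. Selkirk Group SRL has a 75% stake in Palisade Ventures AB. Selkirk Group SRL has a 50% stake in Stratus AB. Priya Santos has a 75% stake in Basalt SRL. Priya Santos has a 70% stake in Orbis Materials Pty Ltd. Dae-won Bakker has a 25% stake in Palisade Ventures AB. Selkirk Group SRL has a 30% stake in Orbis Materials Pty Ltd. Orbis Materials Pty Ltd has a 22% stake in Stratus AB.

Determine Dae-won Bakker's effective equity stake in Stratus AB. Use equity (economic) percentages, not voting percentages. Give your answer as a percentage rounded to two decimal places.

Dae-won reaches Stratus along 2 paths.
Via Selkirk: 88% × 50% = 44%.
Via Selkirk → Orbis: 88% × 30% × 22% = 5.808%.
Total: 44% + 5.808% = 49.808%.
Rounded: 49.81%.

49.81%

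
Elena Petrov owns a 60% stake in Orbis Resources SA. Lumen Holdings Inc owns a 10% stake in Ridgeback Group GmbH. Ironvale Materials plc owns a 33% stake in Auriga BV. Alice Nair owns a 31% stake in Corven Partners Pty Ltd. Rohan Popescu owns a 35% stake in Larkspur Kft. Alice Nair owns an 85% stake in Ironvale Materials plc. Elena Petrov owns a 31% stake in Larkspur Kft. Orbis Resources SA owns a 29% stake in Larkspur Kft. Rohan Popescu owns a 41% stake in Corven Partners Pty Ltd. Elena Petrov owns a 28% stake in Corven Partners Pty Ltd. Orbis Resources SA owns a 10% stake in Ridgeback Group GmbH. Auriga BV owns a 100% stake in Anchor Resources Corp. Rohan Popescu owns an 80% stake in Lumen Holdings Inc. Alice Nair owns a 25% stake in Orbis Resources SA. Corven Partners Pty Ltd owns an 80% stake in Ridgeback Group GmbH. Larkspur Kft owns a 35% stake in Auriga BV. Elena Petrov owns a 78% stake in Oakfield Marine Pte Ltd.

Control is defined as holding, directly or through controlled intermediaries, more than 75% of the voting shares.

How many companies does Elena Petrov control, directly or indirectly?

1

Elena holds 78% of Oakfield, so Elena controls Oakfield.
No other company's threshold is met.
Elena controls 1 company.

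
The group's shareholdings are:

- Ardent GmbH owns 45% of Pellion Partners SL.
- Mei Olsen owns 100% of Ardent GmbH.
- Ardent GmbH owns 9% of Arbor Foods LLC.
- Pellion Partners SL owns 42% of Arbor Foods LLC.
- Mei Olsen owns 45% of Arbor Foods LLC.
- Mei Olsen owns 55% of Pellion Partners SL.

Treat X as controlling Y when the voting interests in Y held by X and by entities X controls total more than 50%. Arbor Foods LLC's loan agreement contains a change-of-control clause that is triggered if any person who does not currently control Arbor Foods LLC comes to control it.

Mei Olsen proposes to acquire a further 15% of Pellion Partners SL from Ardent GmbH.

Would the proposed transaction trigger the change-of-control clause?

No

The purchase adds only to Mei's holdings (Ardent's stake shrinks), so Mei is the only person who could newly come to control Arbor.
Mei holds 100% of Ardent, so Mei controls Ardent.
Ardent and Mei together hold 45% + 55% = 100% of Pellion, so Mei controls Pellion.
Pellion and Mei and Ardent together hold 42% + 45% + 9% = 96% of Arbor, so Mei controls Arbor.
So Mei already controls Arbor before the transaction.
After the purchase, Mei's direct stake in Pellion rises to 55% + 15% = 70%, and Ardent's stake falls to 30%.
Mei controlled Arbor already, so this is not a new person acquiring control; every other person's position is unchanged or reduced.
No new person acquires control, so the clause is not triggered.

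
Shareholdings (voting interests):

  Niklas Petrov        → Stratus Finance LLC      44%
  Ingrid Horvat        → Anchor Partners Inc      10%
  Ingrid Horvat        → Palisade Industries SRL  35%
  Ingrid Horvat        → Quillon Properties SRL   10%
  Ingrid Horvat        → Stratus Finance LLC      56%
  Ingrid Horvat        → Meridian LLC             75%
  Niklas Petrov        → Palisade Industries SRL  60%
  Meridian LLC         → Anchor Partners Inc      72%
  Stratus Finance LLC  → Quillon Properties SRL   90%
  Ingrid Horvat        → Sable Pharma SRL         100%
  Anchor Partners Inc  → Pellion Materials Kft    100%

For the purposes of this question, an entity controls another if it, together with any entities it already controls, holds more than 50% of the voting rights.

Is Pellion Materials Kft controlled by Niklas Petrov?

No

Niklas holds 60% of Palisade, so Niklas controls Palisade.
Neither Niklas nor any entity Niklas controls holds any voting interest in Pellion.
So Niklas does not control Pellion.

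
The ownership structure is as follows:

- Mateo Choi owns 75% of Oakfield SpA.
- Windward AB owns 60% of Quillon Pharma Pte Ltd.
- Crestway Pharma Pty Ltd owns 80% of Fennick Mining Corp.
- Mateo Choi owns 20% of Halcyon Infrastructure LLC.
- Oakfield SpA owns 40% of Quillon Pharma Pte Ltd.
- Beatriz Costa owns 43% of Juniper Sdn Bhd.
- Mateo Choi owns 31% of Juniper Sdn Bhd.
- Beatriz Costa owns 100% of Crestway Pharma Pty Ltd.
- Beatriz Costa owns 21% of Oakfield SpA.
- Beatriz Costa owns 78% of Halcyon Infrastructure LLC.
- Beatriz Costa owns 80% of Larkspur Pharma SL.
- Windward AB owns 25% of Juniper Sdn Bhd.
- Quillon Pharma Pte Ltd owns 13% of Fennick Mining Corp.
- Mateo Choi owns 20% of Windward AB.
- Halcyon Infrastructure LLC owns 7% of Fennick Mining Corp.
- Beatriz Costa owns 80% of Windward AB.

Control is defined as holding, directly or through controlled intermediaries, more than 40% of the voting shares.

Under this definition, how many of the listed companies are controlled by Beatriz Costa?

Beatriz holds 80% of Windward, so Beatriz controls Windward.
Windward holds 60% of Quillon, so Beatriz controls Quillon.
Beatriz and Windward together hold 43% + 25% = 68% of Juniper, so Beatriz controls Juniper.
Beatriz holds 100% of Crestway, so Beatriz controls Crestway.
Beatriz holds 80% of Larkspur, so Beatriz controls Larkspur.
Beatriz holds 78% of Halcyon, so Beatriz controls Halcyon.
Crestway and Quillon and Halcyon together hold 80% + 13% + 7% = 100% of Fennick, so Beatriz controls Fennick.
No other company's threshold is met.
Beatriz controls 7 companies.

7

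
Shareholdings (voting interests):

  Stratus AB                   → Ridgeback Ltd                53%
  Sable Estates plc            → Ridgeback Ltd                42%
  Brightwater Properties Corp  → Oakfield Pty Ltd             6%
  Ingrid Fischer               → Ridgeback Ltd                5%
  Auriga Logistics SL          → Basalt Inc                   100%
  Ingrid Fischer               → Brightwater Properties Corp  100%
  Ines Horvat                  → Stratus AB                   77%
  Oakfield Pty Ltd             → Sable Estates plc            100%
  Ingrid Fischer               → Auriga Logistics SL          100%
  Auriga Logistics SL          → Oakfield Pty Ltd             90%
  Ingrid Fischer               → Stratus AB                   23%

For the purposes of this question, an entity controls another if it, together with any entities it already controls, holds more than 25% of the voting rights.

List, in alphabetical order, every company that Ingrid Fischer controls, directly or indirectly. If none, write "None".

Ingrid holds 100% of Brightwater, so Ingrid controls Brightwater.
Ingrid holds 100% of Auriga, so Ingrid controls Auriga.
Auriga and Brightwater together hold 90% + 6% = 96% of Oakfield, so Ingrid controls Oakfield.
Oakfield holds 100% of Sable, so Ingrid controls Sable.
Sable and Ingrid together hold 42% + 5% = 47% of Ridgeback, so Ingrid controls Ridgeback.
Auriga holds 100% of Basalt, so Ingrid controls Basalt.
No other company's threshold is met.

Auriga Logistics SL, Basalt Inc, Brightwater Properties Corp, Oakfield Pty Ltd, Ridgeback Ltd, Sable Estates plc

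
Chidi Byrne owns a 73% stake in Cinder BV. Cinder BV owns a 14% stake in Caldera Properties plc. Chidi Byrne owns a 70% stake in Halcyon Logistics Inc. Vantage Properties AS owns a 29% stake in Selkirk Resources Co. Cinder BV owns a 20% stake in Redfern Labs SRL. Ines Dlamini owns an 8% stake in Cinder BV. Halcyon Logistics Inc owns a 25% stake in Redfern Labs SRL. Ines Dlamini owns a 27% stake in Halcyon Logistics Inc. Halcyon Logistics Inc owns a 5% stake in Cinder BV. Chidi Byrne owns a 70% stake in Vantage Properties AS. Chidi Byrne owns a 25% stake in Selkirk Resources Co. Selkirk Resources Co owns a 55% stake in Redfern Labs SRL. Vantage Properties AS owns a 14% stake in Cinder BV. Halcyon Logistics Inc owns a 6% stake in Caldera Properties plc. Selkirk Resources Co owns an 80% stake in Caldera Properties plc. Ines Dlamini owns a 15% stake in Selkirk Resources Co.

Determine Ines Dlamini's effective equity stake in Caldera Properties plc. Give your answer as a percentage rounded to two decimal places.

Ines reaches Caldera along 4 paths.
Via Halcyon → Cinder: 27% × 5% × 14% = 0.189%.
Via Cinder: 8% × 14% = 1.12%.
Via Halcyon: 27% × 6% = 1.62%.
Via Selkirk: 15% × 80% = 12%.
Total: 0.189% + 1.12% + 1.62% + 12% = 14.929%.
Rounded: 14.93%.

14.93%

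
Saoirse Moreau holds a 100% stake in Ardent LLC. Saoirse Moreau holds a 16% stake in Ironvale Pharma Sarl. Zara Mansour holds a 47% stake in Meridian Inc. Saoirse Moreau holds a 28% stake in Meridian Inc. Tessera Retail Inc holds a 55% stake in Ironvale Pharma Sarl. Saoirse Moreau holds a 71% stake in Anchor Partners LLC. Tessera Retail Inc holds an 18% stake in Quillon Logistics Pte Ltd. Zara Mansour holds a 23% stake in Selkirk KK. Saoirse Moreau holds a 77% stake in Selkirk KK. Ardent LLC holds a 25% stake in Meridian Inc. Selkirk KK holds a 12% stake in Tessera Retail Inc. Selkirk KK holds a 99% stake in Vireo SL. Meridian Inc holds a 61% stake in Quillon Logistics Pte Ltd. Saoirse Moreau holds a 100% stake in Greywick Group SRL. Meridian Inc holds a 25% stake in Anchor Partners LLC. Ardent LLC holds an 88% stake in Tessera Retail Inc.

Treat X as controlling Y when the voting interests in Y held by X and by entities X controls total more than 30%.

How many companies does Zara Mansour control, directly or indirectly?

Zara holds 47% of Meridian, so Zara controls Meridian.
Meridian holds 61% of Quillon, so Zara controls Quillon.
No other company's threshold is met.
Zara controls 2 companies.

2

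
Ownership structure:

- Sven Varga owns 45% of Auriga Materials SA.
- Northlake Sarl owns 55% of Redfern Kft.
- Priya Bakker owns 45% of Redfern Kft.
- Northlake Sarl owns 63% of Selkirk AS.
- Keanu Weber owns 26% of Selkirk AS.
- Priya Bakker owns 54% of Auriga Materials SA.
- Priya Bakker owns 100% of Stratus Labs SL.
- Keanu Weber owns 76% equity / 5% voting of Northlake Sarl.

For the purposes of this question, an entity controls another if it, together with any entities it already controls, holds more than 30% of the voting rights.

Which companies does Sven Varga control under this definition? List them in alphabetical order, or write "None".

Sven holds 45% of Auriga, so Sven controls Auriga.
No other company's threshold is met.

Auriga Materials SA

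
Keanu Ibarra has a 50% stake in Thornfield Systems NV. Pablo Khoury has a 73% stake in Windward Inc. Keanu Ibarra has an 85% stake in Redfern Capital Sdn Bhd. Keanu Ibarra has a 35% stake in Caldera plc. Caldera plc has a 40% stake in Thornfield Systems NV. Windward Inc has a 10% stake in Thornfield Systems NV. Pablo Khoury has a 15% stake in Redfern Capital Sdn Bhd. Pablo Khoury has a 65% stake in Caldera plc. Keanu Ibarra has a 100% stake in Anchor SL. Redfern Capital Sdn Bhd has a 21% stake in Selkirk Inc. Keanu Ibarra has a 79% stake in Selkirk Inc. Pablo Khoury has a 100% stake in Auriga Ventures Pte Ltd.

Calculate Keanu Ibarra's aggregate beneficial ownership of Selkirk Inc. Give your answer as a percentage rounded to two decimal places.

96.85%

Keanu reaches Selkirk along 2 paths.
Via Redfern: 85% × 21% = 17.85%.
Direct stake: 79% = 79%.
Total: 17.85% + 79% = 96.85%.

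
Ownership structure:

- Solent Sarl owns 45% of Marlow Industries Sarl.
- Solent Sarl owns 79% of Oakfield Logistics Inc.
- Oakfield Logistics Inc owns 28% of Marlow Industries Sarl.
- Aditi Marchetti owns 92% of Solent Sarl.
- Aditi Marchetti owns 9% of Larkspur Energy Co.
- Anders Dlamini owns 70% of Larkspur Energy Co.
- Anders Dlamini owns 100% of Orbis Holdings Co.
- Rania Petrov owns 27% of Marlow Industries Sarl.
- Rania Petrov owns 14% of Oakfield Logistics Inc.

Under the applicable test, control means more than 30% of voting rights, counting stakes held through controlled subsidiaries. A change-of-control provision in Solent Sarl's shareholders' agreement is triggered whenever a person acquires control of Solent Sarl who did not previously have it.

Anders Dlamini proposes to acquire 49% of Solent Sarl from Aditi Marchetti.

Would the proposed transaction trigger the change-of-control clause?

Yes

The purchase adds only to Anders's holdings (Aditi's stake shrinks), so Anders is the only person who could newly come to control Solent.
Anders holds 70% of Larkspur, so Anders controls Larkspur.
Anders holds 100% of Orbis, so Anders controls Orbis.
Neither Anders nor any entity Anders controls holds any voting interest in Solent.
So before the transaction, Anders does not control Solent.
After the purchase, Anders holds 49% of Solent directly, and Aditi's stake falls to 43%.
Anders holds 49% of Solent, so Anders controls Solent.
Anders did not control Solent before and does after, so the clause is triggered.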